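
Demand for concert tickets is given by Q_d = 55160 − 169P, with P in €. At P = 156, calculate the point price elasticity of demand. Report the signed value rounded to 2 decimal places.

-0.92

dQ_d/dP = −169. At P = 156, Q_d = 55160 − 169(156) = 28796.
Ed = (dQ_d/dP)·(P/Q_d) = −169 × (156/28796) = -0.9155…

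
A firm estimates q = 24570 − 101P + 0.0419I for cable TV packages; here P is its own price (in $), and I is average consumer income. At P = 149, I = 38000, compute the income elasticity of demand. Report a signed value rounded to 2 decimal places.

At the given values, q = 24570 − 101(149) + 0.0419(38000) = 11113.2.
∂q/∂I = 0.0419.
E = (0.0419) × (38000/11113.2) = 0.1432…

0.14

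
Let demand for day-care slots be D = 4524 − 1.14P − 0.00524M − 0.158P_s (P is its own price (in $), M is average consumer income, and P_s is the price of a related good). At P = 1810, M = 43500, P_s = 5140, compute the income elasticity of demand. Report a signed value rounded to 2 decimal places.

-0.16

At the given values, D = 4524 − 1.14(1810) − 0.00524(43500) − 0.158(5140) = 1420.54.
∂D/∂M = -0.00524.
E = (-0.00524) × (43500/1420.54) = -0.1604…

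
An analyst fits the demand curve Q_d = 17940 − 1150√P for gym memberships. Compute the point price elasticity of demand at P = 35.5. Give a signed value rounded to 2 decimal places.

dQ_d/dP = −1150/(2√P) = -96.5059. At P = 35.5, Q_d = 11088.1.
Ed = (dQ_d/dP)·(P/Q_d) = (-96.5059) × (35.5/11088.1) = -0.3089…

-0.31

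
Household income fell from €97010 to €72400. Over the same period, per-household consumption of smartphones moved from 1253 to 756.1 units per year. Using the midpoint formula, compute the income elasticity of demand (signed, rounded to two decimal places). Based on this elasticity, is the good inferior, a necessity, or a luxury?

%ΔQ = (756.1 − 1253)/[( 1253 + 756.1)/2] = -496.9/1004.55 = -0.494649…
%ΔIncome = (72400 − 97010)/[( 97010 + 72400)/2] = -24610/84705 = -0.290537…
E_income = (-496.9/1004.55) / (-24610/84705) = 1.7025…
E_income > 1 ⇒ normal good, luxury.

1.70; luxury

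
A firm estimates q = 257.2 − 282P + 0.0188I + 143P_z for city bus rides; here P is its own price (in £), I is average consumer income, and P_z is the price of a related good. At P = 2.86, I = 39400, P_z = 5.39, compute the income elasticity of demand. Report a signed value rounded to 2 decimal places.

0.77

At the given values, q = 257.2 − 282(2.86) + 0.0188(39400) + 143(5.39) = 962.17.
∂q/∂I = 0.0188.
E = (0.0188) × (39400/962.17) = 0.7698…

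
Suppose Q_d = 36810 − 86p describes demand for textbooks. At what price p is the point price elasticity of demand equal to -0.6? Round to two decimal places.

160.51

Ed = −86p/(36810 − 86p). Set this equal to -0.6:
86p = 0.6·(36810 − 86p) ⇒ 86p(1 + 0.6) = 0.6·36810
p = 0.6·36810 / (86·1.6) = 160.5087…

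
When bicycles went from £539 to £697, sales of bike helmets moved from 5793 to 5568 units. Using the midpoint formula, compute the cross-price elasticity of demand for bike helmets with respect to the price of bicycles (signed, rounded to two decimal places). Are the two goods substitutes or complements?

%ΔQ_{bike helmets} = (5568 − 5793)/avg = -225/5680.5 = -0.039609…
%ΔP_{bicycles} = (697 − 539)/avg = 158/618 = 0.255663…
E_cross = (-225/5680.5) / (158/618) = -0.1549…
E_cross < 0 ⇒ the goods are complements.

-0.15; complements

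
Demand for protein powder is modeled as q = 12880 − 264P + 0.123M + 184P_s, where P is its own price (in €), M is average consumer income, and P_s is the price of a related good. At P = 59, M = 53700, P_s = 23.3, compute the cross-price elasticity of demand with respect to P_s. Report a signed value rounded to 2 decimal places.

At the given values, q = 12880 − 264(59) + 0.123(53700) + 184(23.3) = 8196.3.
∂q/∂P_s = 184.
E = (184) × (23.3/8196.3) = 0.5230…

0.52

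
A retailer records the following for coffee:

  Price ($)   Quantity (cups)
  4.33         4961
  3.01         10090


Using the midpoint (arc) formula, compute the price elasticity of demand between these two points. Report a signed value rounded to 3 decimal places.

%ΔQ = (10090 − 4961) / [(4961 + 10090)/2] = 5129/7525.5 = 0.681549…
%ΔP = (3.01 − 4.33) / [(4.33 + 3.01)/2] = -1.32/3.67 = -0.359673…
Arc Ed = %ΔQ / %ΔP = (5129/7525.5) / (-1.32/3.67) = -1.89491…

-1.895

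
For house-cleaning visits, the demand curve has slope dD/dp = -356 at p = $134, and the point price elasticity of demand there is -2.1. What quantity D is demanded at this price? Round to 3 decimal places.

22716.190

Ed = (dD/dp)·(p/D) ⇒ D = (dD/dp)·p/Ed = (-356)·134/(-2.1) = 22716.19047…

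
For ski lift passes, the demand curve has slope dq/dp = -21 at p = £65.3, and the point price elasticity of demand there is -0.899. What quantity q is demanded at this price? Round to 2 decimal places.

Ed = (dq/dp)·(p/q) ⇒ q = (dq/dp)·p/Ed = (-21)·65.3/(-0.899) = 1525.3615…

1525.36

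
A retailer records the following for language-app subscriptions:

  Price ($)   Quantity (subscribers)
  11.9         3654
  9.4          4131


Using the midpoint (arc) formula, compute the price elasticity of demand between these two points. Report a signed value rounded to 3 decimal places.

-0.522

%ΔQ = (4131 − 3654) / [(3654 + 4131)/2] = 477/3892.5 = 0.122543…
%ΔP = (9.4 − 11.9) / [(11.9 + 9.4)/2] = -2.5/10.65 = -0.234741…
Arc Ed = %ΔQ / %ΔP = (477/3892.5) / (-2.5/10.65) = -0.52203…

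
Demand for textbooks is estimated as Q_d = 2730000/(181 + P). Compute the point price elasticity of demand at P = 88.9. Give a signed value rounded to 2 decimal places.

-0.33

dQ_d/dP = −2730000/(181 + P)² = -37.4763. At P = 88.9, Q_d = 10114.9.
Ed = (dQ_d/dP)·(P/Q_d) = (-37.4763) × (88.9/10114.9) = -0.3293…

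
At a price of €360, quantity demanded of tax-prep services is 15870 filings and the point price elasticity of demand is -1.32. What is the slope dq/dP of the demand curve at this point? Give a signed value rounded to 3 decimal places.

-58.190

Ed = (dq/dP)·(P/q) ⇒ dq/dP = Ed·q/P = (-1.32)·15870/360 = -58.19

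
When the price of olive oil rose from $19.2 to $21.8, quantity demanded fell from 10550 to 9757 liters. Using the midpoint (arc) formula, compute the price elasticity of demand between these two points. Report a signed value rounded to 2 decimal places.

%ΔQ = (9757 − 10550) / [(10550 + 9757)/2] = -793/10153.5 = -0.078101…
%ΔP = (21.8 − 19.2) / [(19.2 + 21.8)/2] = 2.6/20.5 = 0.126829…
Arc Ed = %ΔQ / %ΔP = (-793/10153.5) / (2.6/20.5) = -0.6157…

-0.62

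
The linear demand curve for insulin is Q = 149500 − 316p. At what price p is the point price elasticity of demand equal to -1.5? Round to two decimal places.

283.86

Ed = −316p/(149500 − 316p). Set this equal to -1.5:
316p = 1.5·(149500 − 316p) ⇒ 316p(1 + 1.5) = 1.5·149500
p = 1.5·149500 / (316·2.5) = 283.8607…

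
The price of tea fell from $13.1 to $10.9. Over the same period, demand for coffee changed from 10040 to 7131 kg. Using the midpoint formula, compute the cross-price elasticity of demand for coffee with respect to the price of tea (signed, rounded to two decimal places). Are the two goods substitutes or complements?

1.85; substitutes

%ΔQ_{coffee} = (7131 − 10040)/avg = -2909/8585.5 = -0.338827…
%ΔP_{tea} = (10.9 − 13.1)/avg = -2.2/12 = -0.183333…
E_cross = (-2909/8585.5) / (-2.2/12) = 1.8481…
E_cross > 0 ⇒ the goods are substitutes.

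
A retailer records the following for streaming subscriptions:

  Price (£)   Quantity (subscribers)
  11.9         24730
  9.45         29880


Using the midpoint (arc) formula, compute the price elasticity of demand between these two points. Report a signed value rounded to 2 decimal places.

-0.82

%ΔQ = (29880 − 24730) / [(24730 + 29880)/2] = 5150/27305 = 0.188610…
%ΔP = (9.45 − 11.9) / [(11.9 + 9.45)/2] = -2.45/10.675 = -0.229508…
Arc Ed = %ΔQ / %ΔP = (5150/27305) / (-2.45/10.675) = -0.8218…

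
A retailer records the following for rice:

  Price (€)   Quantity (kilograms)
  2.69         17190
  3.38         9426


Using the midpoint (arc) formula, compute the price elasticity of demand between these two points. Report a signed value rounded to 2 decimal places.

-2.57

%ΔQ = (9426 − 17190) / [(17190 + 9426)/2] = -7764/13308 = -0.583408…
%ΔP = (3.38 − 2.69) / [(2.69 + 3.38)/2] = 0.69/3.035 = 0.227347…
Arc Ed = %ΔQ / %ΔP = (-7764/13308) / (0.69/3.035) = -2.5661…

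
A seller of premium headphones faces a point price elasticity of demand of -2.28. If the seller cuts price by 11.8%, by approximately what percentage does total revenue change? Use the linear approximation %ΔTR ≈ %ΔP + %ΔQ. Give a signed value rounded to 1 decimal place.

%ΔQ ≈ Ed × %ΔP = (-2.28) × (-11.8%) = +26.9040%
%ΔTR ≈ %ΔP + %ΔQ = (-11.8%) + (+26.9040%) = +15.1040%

+15.1%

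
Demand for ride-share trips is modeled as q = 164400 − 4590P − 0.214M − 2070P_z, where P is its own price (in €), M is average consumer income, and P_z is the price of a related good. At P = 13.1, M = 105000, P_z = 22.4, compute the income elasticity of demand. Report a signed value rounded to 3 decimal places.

-0.634

At the given values, q = 164400 − 4590(13.1) − 0.214(105000) − 2070(22.4) = 35433.
∂q/∂M = -0.214.
E = (-0.214) × (105000/35433) = -0.63415…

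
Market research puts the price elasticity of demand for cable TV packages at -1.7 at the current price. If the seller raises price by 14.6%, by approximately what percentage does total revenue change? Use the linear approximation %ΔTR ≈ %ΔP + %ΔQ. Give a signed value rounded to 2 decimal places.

%ΔQ ≈ Ed × %ΔP = (-1.7) × (+14.6%) = -24.8200%
%ΔTR ≈ %ΔP + %ΔQ = (+14.6%) + (-24.8200%) = -10.2200%

-10.22%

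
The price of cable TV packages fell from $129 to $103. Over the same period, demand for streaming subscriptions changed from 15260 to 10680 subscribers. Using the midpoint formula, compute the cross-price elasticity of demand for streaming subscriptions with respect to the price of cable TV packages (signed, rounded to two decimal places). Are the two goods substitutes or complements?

%ΔQ_{streaming subscriptions} = (10680 − 15260)/avg = -4580/12970 = -0.353122…
%ΔP_{cable TV packages} = (103 − 129)/avg = -26/116 = -0.224137…
E_cross = (-4580/12970) / (-26/116) = 1.5754…
E_cross > 0 ⇒ the goods are substitutes.

1.58; substitutes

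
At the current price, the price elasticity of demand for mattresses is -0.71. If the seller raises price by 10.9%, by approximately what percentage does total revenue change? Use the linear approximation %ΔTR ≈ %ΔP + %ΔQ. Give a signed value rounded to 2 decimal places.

+3.16%

%ΔQ ≈ Ed × %ΔP = (-0.71) × (+10.9%) = -7.7390%
%ΔTR ≈ %ΔP + %ΔQ = (+10.9%) + (-7.7390%) = +3.1610%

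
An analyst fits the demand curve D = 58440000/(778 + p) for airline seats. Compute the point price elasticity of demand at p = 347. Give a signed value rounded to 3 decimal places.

-0.308

dD/dp = −58440000/(778 + p)² = -46.1748. At p = 347, D = 51946.7.
Ed = (dD/dp)·(p/D) = (-46.1748) × (347/51946.7) = -0.30844…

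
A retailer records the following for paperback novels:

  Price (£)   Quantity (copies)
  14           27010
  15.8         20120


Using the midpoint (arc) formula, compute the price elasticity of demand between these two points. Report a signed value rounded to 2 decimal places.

%ΔQ = (20120 − 27010) / [(27010 + 20120)/2] = -6890/23565 = -0.292382…
%ΔP = (15.8 − 14) / [(14 + 15.8)/2] = 1.8/14.9 = 0.120805…
Arc Ed = %ΔQ / %ΔP = (-6890/23565) / (1.8/14.9) = -2.4202…

-2.42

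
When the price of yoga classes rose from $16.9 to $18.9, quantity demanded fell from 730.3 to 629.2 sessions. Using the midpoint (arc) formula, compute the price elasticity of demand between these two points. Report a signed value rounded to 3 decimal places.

%ΔQ = (629.2 − 730.3) / [(730.3 + 629.2)/2] = -101.1/679.75 = -0.148731…
%ΔP = (18.9 − 16.9) / [(16.9 + 18.9)/2] = 2/17.9 = 0.111731…
Arc Ed = %ΔQ / %ΔP = (-101.1/679.75) / (2/17.9) = -1.33114…

-1.331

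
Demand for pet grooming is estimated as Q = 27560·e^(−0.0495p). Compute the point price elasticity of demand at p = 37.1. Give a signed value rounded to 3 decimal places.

dQ/dp = −0.0495·Q = -217.432. At p = 37.1, Q = 4392.57.
Ed = (dQ/dp)·(p/Q) = (-217.432) × (37.1/4392.57) = -1.83645

-1.836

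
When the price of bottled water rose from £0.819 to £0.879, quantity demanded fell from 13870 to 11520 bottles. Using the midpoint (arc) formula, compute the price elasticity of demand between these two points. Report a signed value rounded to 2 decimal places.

-2.62

%ΔQ = (11520 − 13870) / [(13870 + 11520)/2] = -2350/12695 = -0.185112…
%ΔP = (0.879 − 0.819) / [(0.819 + 0.879)/2] = 0.06/0.849 = 0.070671…
Arc Ed = %ΔQ / %ΔP = (-2350/12695) / (0.06/0.849) = -2.6193…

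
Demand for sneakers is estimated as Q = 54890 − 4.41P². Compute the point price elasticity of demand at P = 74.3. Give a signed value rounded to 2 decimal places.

-1.59

dQ/dP = −2·4.41·P = -655.326. At P = 74.3, Q = 30544.6391.
Ed = (dQ/dP)·(P/Q) = (-655.326) × (74.3/30544.6391) = -1.5940…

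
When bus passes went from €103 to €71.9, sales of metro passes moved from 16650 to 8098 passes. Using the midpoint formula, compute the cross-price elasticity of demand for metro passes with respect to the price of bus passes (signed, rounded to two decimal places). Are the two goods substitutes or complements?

1.94; substitutes

%ΔQ_{metro passes} = (8098 − 16650)/avg = -8552/12374 = -0.691126…
%ΔP_{bus passes} = (71.9 − 103)/avg = -31.1/87.45 = -0.355631…
E_cross = (-8552/12374) / (-31.1/87.45) = 1.9433…
E_cross > 0 ⇒ the goods are substitutes.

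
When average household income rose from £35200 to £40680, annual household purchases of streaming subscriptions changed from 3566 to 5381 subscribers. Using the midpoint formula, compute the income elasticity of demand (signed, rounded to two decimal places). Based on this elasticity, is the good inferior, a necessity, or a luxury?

%ΔQ = (5381 − 3566)/[( 3566 + 5381)/2] = 1815/4473.5 = 0.405722…
%ΔIncome = (40680 − 35200)/[( 35200 + 40680)/2] = 5480/37940 = 0.144438…
E_income = (1815/4473.5) / (5480/37940) = 2.8089…
E_income > 1 ⇒ normal good, luxury.

2.81; luxury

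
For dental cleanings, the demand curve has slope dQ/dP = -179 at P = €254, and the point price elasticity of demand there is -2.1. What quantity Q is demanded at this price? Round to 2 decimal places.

21650.48

Ed = (dQ/dP)·(P/Q) ⇒ Q = (dQ/dP)·P/Ed = (-179)·254/(-2.1) = 21650.4761…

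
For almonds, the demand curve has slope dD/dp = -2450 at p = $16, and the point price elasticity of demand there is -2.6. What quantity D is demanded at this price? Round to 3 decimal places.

Ed = (dD/dp)·(p/D) ⇒ D = (dD/dp)·p/Ed = (-2450)·16/(-2.6) = 15076.92307…

15076.923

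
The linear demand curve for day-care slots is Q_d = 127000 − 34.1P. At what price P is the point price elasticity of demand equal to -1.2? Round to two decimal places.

Ed = −34.1P/(127000 − 34.1P). Set this equal to -1.2:
34.1P = 1.2·(127000 − 34.1P) ⇒ 34.1P(1 + 1.2) = 1.2·127000
P = 1.2·127000 / (34.1·2.2) = 2031.4582…

2031.46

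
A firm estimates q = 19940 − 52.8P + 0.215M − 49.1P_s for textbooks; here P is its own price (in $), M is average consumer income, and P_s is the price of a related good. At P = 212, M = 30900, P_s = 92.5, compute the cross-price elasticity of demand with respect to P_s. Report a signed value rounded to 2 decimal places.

At the given values, q = 19940 − 52.8(212) + 0.215(30900) − 49.1(92.5) = 10848.15.
∂q/∂P_s = -49.1.
E = (-49.1) × (92.5/10848.15) = -0.4186…

-0.42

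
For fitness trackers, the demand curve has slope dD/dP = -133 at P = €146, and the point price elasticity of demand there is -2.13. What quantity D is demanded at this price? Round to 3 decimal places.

Ed = (dD/dP)·(P/D) ⇒ D = (dD/dP)·P/Ed = (-133)·146/(-2.13) = 9116.43192…

9116.432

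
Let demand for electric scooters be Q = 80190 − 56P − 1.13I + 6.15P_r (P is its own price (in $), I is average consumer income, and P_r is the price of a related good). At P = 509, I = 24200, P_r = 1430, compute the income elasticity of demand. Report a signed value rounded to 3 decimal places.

At the given values, Q = 80190 − 56(509) − 1.13(24200) + 6.15(1430) = 33134.5.
∂Q/∂I = -1.13.
E = (-1.13) × (24200/33134.5) = -0.82530…

-0.825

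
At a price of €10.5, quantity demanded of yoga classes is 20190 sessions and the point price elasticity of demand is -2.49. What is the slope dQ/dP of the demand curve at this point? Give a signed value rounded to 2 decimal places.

Ed = (dQ/dP)·(P/Q) ⇒ dQ/dP = Ed·Q/P = (-2.49)·20190/10.5 = -4787.9142…

-4787.91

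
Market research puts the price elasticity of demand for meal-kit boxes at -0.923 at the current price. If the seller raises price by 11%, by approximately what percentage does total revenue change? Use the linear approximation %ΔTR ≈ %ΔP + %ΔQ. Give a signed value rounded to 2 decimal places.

%ΔQ ≈ Ed × %ΔP = (-0.923) × (+11%) = -10.1530%
%ΔTR ≈ %ΔP + %ΔQ = (+11%) + (-10.1530%) = +0.8470%

+0.85%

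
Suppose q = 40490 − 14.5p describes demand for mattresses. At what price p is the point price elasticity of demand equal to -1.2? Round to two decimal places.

1523.13

Ed = −14.5p/(40490 − 14.5p). Set this equal to -1.2:
14.5p = 1.2·(40490 − 14.5p) ⇒ 14.5p(1 + 1.2) = 1.2·40490
p = 1.2·40490 / (14.5·2.2) = 1523.1347…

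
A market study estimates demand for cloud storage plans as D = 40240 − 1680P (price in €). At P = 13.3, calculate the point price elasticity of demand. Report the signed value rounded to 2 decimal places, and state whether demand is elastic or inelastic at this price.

dD/dP = −1680. At P = 13.3, D = 40240 − 1680(13.3) = 17896.
Ed = (dD/dP)·(P/D) = −1680 × (13.3/17896) = -1.2485…
|Ed| = 1.25 > 1, so demand is elastic.

-1.25; elastic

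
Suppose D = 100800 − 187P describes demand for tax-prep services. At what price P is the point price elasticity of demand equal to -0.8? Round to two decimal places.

Ed = −187P/(100800 − 187P). Set this equal to -0.8:
187P = 0.8·(100800 − 187P) ⇒ 187P(1 + 0.8) = 0.8·100800
P = 0.8·100800 / (187·1.8) = 239.5721…

239.57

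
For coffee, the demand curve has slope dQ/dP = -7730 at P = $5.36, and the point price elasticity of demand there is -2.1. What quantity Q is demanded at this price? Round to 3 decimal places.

Ed = (dQ/dP)·(P/Q) ⇒ Q = (dQ/dP)·P/Ed = (-7730)·5.36/(-2.1) = 19729.90476…

19729.905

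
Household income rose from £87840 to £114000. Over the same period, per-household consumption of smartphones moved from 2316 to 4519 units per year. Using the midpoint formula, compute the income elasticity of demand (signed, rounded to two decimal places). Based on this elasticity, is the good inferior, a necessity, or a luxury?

2.49; luxury

%ΔQ = (4519 − 2316)/[( 2316 + 4519)/2] = 2203/3417.5 = 0.644623…
%ΔIncome = (114000 − 87840)/[( 87840 + 114000)/2] = 26160/100920 = 0.259215…
E_income = (2203/3417.5) / (26160/100920) = 2.4868…
E_income > 1 ⇒ normal good, luxury.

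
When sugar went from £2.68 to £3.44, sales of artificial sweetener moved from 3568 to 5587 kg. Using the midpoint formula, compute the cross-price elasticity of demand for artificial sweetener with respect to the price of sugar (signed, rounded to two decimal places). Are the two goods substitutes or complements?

1.78; substitutes

%ΔQ_{artificial sweetener} = (5587 − 3568)/avg = 2019/4577.5 = 0.441070…
%ΔP_{sugar} = (3.44 − 2.68)/avg = 0.76/3.06 = 0.248366…
E_cross = (2019/4577.5) / (0.76/3.06) = 1.7758…
E_cross > 0 ⇒ the goods are substitutes.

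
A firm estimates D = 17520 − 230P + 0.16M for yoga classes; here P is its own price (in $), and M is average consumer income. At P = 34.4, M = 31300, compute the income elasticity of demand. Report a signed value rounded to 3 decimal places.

0.343

At the given values, D = 17520 − 230(34.4) + 0.16(31300) = 14616.
∂D/∂M = 0.16.
E = (0.16) × (31300/14616) = 0.34263…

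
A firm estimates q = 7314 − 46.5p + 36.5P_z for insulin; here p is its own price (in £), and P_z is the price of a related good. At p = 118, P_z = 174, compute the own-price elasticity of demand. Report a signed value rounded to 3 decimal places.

At the given values, q = 7314 − 46.5(118) + 36.5(174) = 8178.
∂q/∂p = −46.5.
E = (-46.5) × (118/8178) = -0.67094…

-0.671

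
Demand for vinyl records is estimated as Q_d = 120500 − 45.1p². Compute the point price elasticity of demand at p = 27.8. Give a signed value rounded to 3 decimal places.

-0.814

dQ_d/dp = −2·45.1·p = -2507.56. At p = 27.8, Q_d = 85644.916.
Ed = (dQ_d/dp)·(p/Q_d) = (-2507.56) × (27.8/85644.916) = -0.81394…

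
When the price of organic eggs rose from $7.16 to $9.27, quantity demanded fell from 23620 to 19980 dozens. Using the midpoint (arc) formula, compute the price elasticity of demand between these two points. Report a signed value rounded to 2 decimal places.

%ΔQ = (19980 − 23620) / [(23620 + 19980)/2] = -3640/21800 = -0.166972…
%ΔP = (9.27 − 7.16) / [(7.16 + 9.27)/2] = 2.11/8.215 = 0.256847…
Arc Ed = %ΔQ / %ΔP = (-3640/21800) / (2.11/8.215) = -0.6500…

-0.65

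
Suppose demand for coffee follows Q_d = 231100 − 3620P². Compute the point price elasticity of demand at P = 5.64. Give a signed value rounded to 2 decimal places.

dQ_d/dP = −2·3620·P = -40833.6. At P = 5.64, Q_d = 115949.248.
Ed = (dQ_d/dP)·(P/Q_d) = (-40833.6) × (5.64/115949.248) = -1.9862…

-1.99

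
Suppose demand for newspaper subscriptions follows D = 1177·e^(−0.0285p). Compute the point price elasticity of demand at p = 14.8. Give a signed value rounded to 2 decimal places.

dD/dp = −0.0285·D = -22.0007. At p = 14.8, D = 771.953.
Ed = (dD/dp)·(p/D) = (-22.0007) × (14.8/771.953) = -0.4218

-0.42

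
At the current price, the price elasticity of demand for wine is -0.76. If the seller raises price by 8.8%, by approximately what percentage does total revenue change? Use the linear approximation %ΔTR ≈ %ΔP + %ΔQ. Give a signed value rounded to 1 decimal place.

+2.1%

%ΔQ ≈ Ed × %ΔP = (-0.76) × (+8.8%) = -6.6880%
%ΔTR ≈ %ΔP + %ΔQ = (+8.8%) + (-6.6880%) = +2.1120%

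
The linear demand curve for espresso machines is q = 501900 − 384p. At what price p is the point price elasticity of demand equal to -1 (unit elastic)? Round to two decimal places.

Ed = −384p/(501900 − 384p). Set this equal to -1:
384p = 1·(501900 − 384p) ⇒ 384p(1 + 1) = 1·501900
p = 1·501900 / (384·2) = 653.5156…

653.52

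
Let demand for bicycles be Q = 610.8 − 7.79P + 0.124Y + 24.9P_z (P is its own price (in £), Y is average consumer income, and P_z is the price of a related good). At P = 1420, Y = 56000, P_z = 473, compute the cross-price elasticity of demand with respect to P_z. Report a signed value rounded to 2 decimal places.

1.42

At the given values, Q = 610.8 − 7.79(1420) + 0.124(56000) + 24.9(473) = 8270.7.
∂Q/∂P_z = 24.9.
E = (24.9) × (473/8270.7) = 1.4240…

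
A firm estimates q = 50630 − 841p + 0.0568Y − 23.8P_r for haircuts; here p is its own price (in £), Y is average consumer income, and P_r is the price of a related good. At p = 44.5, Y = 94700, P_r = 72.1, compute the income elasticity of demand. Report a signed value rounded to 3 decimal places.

0.319

At the given values, q = 50630 − 841(44.5) + 0.0568(94700) − 23.8(72.1) = 16868.48.
∂q/∂Y = 0.0568.
E = (0.0568) × (94700/16868.48) = 0.31887…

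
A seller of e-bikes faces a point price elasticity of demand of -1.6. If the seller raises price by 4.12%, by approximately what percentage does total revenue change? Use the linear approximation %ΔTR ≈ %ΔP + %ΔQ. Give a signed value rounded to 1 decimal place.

%ΔQ ≈ Ed × %ΔP = (-1.6) × (+4.12%) = -6.5920%
%ΔTR ≈ %ΔP + %ΔQ = (+4.12%) + (-6.5920%) = -2.4720%

-2.5%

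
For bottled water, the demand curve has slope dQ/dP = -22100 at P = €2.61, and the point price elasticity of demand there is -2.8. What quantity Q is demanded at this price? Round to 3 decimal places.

Ed = (dQ/dP)·(P/Q) ⇒ Q = (dQ/dP)·P/Ed = (-22100)·2.61/(-2.8) = 20600.35714…

20600.357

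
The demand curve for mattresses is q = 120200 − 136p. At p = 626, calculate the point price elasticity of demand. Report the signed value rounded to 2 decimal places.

dq/dp = −136. At p = 626, q = 120200 − 136(626) = 35064.
Ed = (dq/dp)·(p/q) = −136 × (626/35064) = -2.4280…

-2.43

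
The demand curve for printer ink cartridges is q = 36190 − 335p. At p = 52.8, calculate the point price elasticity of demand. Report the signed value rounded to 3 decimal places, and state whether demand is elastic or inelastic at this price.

-0.956; inelastic

dq/dp = −335. At p = 52.8, q = 36190 − 335(52.8) = 18502.
Ed = (dq/dp)·(p/q) = −335 × (52.8/18502) = -0.95600…
|Ed| = 0.956 < 1, so demand is inelastic.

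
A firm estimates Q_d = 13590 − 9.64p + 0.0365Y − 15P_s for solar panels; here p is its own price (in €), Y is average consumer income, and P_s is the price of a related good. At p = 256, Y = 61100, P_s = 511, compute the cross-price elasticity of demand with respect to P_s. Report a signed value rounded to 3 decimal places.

-1.348

At the given values, Q_d = 13590 − 9.64(256) + 0.0365(61100) − 15(511) = 5687.31.
∂Q_d/∂P_s = -15.
E = (-15) × (511/5687.31) = -1.34773…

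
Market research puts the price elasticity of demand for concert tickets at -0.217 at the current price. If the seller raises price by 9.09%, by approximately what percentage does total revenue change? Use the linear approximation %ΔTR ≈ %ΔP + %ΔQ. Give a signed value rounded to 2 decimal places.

%ΔQ ≈ Ed × %ΔP = (-0.217) × (+9.09%) = -1.9725%
%ΔTR ≈ %ΔP + %ΔQ = (+9.09%) + (-1.9725%) = +7.1175%

+7.12%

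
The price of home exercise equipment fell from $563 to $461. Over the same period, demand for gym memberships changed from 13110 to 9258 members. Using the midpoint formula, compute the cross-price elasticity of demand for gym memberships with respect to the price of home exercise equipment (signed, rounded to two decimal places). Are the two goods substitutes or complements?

%ΔQ_{gym memberships} = (9258 − 13110)/avg = -3852/11184 = -0.344420…
%ΔP_{home exercise equipment} = (461 − 563)/avg = -102/512 = -0.199218…
E_cross = (-3852/11184) / (-102/512) = 1.7288…
E_cross > 0 ⇒ the goods are substitutes.

1.73; substitutes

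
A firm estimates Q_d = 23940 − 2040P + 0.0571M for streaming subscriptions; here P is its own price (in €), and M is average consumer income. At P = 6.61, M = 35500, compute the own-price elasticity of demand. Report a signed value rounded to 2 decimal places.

-1.08

At the given values, Q_d = 23940 − 2040(6.61) + 0.0571(35500) = 12482.65.
∂Q_d/∂P = −2040.
E = (-2040) × (6.61/12482.65) = -1.0802…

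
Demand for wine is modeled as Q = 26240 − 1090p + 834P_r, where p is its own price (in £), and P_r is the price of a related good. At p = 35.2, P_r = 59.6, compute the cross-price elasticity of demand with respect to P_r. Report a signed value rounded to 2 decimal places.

At the given values, Q = 26240 − 1090(35.2) + 834(59.6) = 37578.4.
∂Q/∂P_r = 834.
E = (834) × (59.6/37578.4) = 1.3227…

1.32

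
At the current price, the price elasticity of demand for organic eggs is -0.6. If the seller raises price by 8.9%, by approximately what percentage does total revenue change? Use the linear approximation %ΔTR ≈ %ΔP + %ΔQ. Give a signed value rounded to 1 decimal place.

%ΔQ ≈ Ed × %ΔP = (-0.6) × (+8.9%) = -5.3400%
%ΔTR ≈ %ΔP + %ΔQ = (+8.9%) + (-5.3400%) = +3.5600%

+3.6%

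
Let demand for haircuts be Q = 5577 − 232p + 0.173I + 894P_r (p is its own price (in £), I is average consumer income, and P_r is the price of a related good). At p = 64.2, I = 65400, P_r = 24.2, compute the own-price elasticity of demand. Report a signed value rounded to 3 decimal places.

-0.630

At the given values, Q = 5577 − 232(64.2) + 0.173(65400) + 894(24.2) = 23631.6.
∂Q/∂p = −232.
E = (-232) × (64.2/23631.6) = -0.63027…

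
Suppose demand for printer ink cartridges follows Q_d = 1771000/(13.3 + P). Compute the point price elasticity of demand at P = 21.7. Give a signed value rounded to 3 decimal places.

dQ_d/dP = −1771000/(13.3 + P)² = -1445.71. At P = 21.7, Q_d = 50600.
Ed = (dQ_d/dP)·(P/Q_d) = (-1445.71) × (21.7/50600) = -0.62

-0.620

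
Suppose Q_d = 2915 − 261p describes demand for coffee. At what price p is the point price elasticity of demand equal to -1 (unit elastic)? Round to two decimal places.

5.58

Ed = −261p/(2915 − 261p). Set this equal to -1:
261p = 1·(2915 − 261p) ⇒ 261p(1 + 1) = 1·2915
p = 1·2915 / (261·2) = 5.5842…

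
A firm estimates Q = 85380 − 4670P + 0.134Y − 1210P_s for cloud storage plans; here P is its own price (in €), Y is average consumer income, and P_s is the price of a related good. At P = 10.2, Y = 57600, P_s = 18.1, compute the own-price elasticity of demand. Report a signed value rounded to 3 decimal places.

At the given values, Q = 85380 − 4670(10.2) + 0.134(57600) − 1210(18.1) = 23563.4.
∂Q/∂P = −4670.
E = (-4670) × (10.2/23563.4) = -2.02152…

-2.022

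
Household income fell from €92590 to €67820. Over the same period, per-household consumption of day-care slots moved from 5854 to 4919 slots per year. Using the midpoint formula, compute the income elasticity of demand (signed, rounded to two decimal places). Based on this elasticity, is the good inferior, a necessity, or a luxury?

0.56; necessity

%ΔQ = (4919 − 5854)/[( 5854 + 4919)/2] = -935/5386.5 = -0.173582…
%ΔIncome = (67820 − 92590)/[( 92590 + 67820)/2] = -24770/80205 = -0.308833…
E_income = (-935/5386.5) / (-24770/80205) = 0.5620…
0 < E_income < 1 ⇒ normal good, necessity.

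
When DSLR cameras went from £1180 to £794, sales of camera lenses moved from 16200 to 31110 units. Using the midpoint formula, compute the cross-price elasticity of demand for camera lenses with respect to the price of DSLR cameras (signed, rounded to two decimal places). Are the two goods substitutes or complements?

-1.61; complements

%ΔQ_{camera lenses} = (31110 − 16200)/avg = 14910/23655 = 0.630310…
%ΔP_{DSLR cameras} = (794 − 1180)/avg = -386/987 = -0.391084…
E_cross = (14910/23655) / (-386/987) = -1.6117…
E_cross < 0 ⇒ the goods are complements.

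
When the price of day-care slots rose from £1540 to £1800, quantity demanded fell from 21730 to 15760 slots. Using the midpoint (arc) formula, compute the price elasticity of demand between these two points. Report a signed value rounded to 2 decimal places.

%ΔQ = (15760 − 21730) / [(21730 + 15760)/2] = -5970/18745 = -0.318484…
%ΔP = (1800 − 1540) / [(1540 + 1800)/2] = 260/1670 = 0.155688…
Arc Ed = %ΔQ / %ΔP = (-5970/18745) / (260/1670) = -2.0456…

-2.05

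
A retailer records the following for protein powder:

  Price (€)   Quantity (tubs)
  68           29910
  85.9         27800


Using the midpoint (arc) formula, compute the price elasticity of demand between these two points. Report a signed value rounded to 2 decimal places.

-0.31

%ΔQ = (27800 − 29910) / [(29910 + 27800)/2] = -2110/28855 = -0.073124…
%ΔP = (85.9 − 68) / [(68 + 85.9)/2] = 17.9/76.95 = 0.232618…
Arc Ed = %ΔQ / %ΔP = (-2110/28855) / (17.9/76.95) = -0.3143…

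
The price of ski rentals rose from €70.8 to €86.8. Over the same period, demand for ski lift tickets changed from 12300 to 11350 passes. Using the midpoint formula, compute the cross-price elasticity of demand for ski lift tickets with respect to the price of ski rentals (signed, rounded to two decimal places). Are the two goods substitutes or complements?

-0.40; complements

%ΔQ_{ski lift tickets} = (11350 − 12300)/avg = -950/11825 = -0.080338…
%ΔP_{ski rentals} = (86.8 − 70.8)/avg = 16/78.8 = 0.203045…
E_cross = (-950/11825) / (16/78.8) = -0.3956…
E_cross < 0 ⇒ the goods are complements.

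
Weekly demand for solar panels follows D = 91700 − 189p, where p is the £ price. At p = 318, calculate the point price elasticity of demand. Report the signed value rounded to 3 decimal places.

dD/dp = −189. At p = 318, D = 91700 − 189(318) = 31598.
Ed = (dD/dp)·(p/D) = −189 × (318/31598) = -1.90208…

-1.902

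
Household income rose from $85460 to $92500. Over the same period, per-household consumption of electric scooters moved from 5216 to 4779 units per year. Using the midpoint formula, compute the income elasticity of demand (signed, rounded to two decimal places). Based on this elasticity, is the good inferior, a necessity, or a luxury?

%ΔQ = (4779 − 5216)/[( 5216 + 4779)/2] = -437/4997.5 = -0.087443…
%ΔIncome = (92500 − 85460)/[( 85460 + 92500)/2] = 7040/88980 = 0.079118…
E_income = (-437/4997.5) / (7040/88980) = -1.1052…
E_income < 0 ⇒ inferior good.

-1.11; inferior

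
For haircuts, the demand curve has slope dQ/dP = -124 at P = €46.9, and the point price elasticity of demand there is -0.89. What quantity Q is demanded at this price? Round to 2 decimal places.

6534.38

Ed = (dQ/dP)·(P/Q) ⇒ Q = (dQ/dP)·P/Ed = (-124)·46.9/(-0.89) = 6534.3820…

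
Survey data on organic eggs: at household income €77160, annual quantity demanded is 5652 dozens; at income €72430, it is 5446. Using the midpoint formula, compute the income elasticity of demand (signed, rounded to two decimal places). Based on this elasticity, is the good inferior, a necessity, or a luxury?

%ΔQ = (5446 − 5652)/[( 5652 + 5446)/2] = -206/5549 = -0.037123…
%ΔIncome = (72430 − 77160)/[( 77160 + 72430)/2] = -4730/74795 = -0.063239…
E_income = (-206/5549) / (-4730/74795) = 0.5870…
0 < E_income < 1 ⇒ normal good, necessity.

0.59; necessity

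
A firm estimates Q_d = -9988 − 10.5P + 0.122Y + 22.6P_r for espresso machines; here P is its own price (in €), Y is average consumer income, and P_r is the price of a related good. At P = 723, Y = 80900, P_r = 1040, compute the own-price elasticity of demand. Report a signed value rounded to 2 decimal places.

At the given values, Q_d = -9988 − 10.5(723) + 0.122(80900) + 22.6(1040) = 15794.3.
∂Q_d/∂P = −10.5.
E = (-10.5) × (723/15794.3) = -0.4806…

-0.48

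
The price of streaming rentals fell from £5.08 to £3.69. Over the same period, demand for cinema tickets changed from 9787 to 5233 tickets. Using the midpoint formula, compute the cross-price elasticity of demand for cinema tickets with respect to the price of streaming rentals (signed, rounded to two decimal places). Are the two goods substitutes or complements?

1.91; substitutes

%ΔQ_{cinema tickets} = (5233 − 9787)/avg = -4554/7510 = -0.606391…
%ΔP_{streaming rentals} = (3.69 − 5.08)/avg = -1.39/4.385 = -0.316989…
E_cross = (-4554/7510) / (-1.39/4.385) = 1.9129…
E_cross > 0 ⇒ the goods are substitutes.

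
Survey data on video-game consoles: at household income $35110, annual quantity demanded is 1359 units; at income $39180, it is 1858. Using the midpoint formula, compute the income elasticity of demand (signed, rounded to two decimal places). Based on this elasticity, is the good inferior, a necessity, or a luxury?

%ΔQ = (1858 − 1359)/[( 1359 + 1858)/2] = 499/1608.5 = 0.310226…
%ΔIncome = (39180 − 35110)/[( 35110 + 39180)/2] = 4070/37145 = 0.109570…
E_income = (499/1608.5) / (4070/37145) = 2.8312…
E_income > 1 ⇒ normal good, luxury.

2.83; luxury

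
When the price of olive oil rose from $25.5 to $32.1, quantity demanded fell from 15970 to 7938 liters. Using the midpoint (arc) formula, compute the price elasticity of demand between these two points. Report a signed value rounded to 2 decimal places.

%ΔQ = (7938 − 15970) / [(15970 + 7938)/2] = -8032/11954 = -0.671908…
%ΔP = (32.1 − 25.5) / [(25.5 + 32.1)/2] = 6.6/28.8 = 0.229166…
Arc Ed = %ΔQ / %ΔP = (-8032/11954) / (6.6/28.8) = -2.9319…

-2.93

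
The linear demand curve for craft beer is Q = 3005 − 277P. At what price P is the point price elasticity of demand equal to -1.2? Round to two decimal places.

Ed = −277P/(3005 − 277P). Set this equal to -1.2:
277P = 1.2·(3005 − 277P) ⇒ 277P(1 + 1.2) = 1.2·3005
P = 1.2·3005 / (277·2.2) = 5.9172…

5.92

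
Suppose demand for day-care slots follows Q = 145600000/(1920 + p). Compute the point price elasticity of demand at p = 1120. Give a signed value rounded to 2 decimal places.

dQ/dp = −145600000/(1920 + p)² = -15.7548. At p = 1120, Q = 47894.7.
Ed = (dQ/dp)·(p/Q) = (-15.7548) × (1120/47894.7) = -0.3684…

-0.37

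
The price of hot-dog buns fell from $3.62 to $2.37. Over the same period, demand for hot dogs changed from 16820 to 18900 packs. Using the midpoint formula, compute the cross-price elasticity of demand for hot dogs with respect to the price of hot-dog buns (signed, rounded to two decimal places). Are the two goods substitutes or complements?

%ΔQ_{hot dogs} = (18900 − 16820)/avg = 2080/17860 = 0.116461…
%ΔP_{hot-dog buns} = (2.37 − 3.62)/avg = -1.25/2.995 = -0.417362…
E_cross = (2080/17860) / (-1.25/2.995) = -0.2790…
E_cross < 0 ⇒ the goods are complements.

-0.28; complements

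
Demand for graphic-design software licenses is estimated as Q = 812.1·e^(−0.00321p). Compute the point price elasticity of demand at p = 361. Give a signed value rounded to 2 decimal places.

-1.16

dQ/dp = −0.00321·Q = -0.818182. At p = 361, Q = 254.885.
Ed = (dQ/dp)·(p/Q) = (-0.818182) × (361/254.885) = -1.1588…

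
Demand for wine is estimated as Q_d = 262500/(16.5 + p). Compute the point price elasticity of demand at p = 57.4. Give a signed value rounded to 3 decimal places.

-0.777

dQ_d/dp = −262500/(16.5 + p)² = -48.0663. At p = 57.4, Q_d = 3552.1.
Ed = (dQ_d/dp)·(p/Q_d) = (-48.0663) × (57.4/3552.1) = -0.77672…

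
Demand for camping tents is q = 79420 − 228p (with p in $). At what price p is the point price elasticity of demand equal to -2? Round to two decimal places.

Ed = −228p/(79420 − 228p). Set this equal to -2:
228p = 2·(79420 − 228p) ⇒ 228p(1 + 2) = 2·79420
p = 2·79420 / (228·3) = 232.2222…

232.22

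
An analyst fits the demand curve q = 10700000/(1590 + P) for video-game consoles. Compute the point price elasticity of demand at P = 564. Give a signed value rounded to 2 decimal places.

-0.26

dq/dP = −10700000/(1590 + P)² = -2.30618. At P = 564, q = 4967.5.
Ed = (dq/dP)·(P/q) = (-2.30618) × (564/4967.5) = -0.2618…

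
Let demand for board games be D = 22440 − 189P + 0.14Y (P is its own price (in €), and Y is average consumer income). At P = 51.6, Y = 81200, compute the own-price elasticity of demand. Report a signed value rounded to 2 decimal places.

At the given values, D = 22440 − 189(51.6) + 0.14(81200) = 24055.6.
∂D/∂P = −189.
E = (-189) × (51.6/24055.6) = -0.4054…

-0.41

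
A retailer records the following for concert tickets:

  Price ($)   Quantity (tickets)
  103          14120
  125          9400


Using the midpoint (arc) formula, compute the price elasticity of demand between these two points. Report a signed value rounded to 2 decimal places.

%ΔQ = (9400 − 14120) / [(14120 + 9400)/2] = -4720/11760 = -0.401360…
%ΔP = (125 − 103) / [(103 + 125)/2] = 22/114 = 0.192982…
Arc Ed = %ΔQ / %ΔP = (-4720/11760) / (22/114) = -2.0797…

-2.08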